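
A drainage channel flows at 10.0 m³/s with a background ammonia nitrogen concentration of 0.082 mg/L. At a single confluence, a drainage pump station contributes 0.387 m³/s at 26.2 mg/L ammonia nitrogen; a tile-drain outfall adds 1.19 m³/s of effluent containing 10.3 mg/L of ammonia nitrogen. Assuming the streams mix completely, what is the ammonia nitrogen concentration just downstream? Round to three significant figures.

2.01 mg/L

Mixed concentration C = ΣQC/ΣQ = (10.00·0.08200 + 0.3870·26.20 + 1.190·10.30) / 11.58 = 23.22/11.58 = 2.005 mg/L.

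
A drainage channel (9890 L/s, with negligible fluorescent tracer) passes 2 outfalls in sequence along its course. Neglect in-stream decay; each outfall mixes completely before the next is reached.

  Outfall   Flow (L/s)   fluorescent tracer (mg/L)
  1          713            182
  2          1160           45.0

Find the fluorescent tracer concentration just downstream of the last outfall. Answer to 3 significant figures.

15.5 mg/L

After outfall 1: Q = 9890 + 713.0 = 10600 L/s; C = (9890·0 + 713.0·182.0)/10600 = 12.24 mg/L.
After outfall 2: Q = 10600 + 1160 = 11760 L/s; C = (10600·12.24 + 1160·45.00)/11760 = 15.47 mg/L.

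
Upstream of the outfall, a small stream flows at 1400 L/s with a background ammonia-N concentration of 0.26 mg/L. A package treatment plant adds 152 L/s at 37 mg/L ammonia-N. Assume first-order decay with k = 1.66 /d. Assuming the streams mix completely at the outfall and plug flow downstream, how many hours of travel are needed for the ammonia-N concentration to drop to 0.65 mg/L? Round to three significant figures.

Flow-weighted average: C = (1400·0.2600 + 152.0·37.00) / 1552 = 5988/1552 = 3.858 mg/L.
3.858·exp(−k·t) = 0.65 → t = ln(3.858/0.65)/k = 92700 s = 25.75 h.

25.7 h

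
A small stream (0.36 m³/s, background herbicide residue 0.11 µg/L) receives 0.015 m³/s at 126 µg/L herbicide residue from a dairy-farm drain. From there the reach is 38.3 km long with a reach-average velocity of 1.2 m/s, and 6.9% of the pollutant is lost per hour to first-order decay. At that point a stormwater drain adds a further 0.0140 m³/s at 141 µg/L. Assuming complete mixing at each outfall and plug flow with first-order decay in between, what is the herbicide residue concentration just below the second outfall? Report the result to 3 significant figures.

7.71 µg/L

After mixing, C = (0.3600·0.1100 + 0.01500·126.0) / 0.3750 = 1.930/0.3750 = 5.146 µg/L; combined flow 0.3750 m³/s.
Travel time t = 38.3·1000 / 1.2 = 31920 s = 8.866 h.
6.9%/h lost → k = −ln(1 − 0.069) = 0.07150 h⁻¹.
Decay over the reach: 5.146·exp(−kt) = 5.146·0.5305 = 2.730 µg/L.
At the second outfall, C = (0.3750·2.730 + 0.01400·141.0) / (0.3750 + 0.01400) = 7.706 µg/L.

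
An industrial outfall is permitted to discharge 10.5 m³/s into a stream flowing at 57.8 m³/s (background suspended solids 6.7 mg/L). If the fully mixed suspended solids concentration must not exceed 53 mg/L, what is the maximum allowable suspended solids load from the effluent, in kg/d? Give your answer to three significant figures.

279000 kg/d

Mass balance at the limit: 57.80·6.700 + 10.50·Cₑ = 68.30·53 → Cₑ = 307.9 mg/L.
Load = 10.50 m³/s × 307.9 g/m³ × 86 400 s/d = 279300 kg/d.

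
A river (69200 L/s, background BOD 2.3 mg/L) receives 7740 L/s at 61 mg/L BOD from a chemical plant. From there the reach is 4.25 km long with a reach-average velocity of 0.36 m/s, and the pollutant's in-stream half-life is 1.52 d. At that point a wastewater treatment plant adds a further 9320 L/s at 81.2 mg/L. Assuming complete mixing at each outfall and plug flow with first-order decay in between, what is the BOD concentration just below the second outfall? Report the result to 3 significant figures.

15.6 mg/L

Mass balance: C = (69200·2.300 + 7740·61.00) / 76940 = 631300/76940 = 8.205 mg/L; combined flow 76940 L/s.
Travel time t = 4.25·1000 / 0.36 = 11810 s = 3.279 h.
Half-life 1.52 d → k = ln 2 / 1.52 = 0.4560 d⁻¹.
Applying C = C₀e^(−kt): 8.205 × 0.9396 = 7.709 mg/L.
Second outfall: C = (76940·7.709 + 9320·81.20)/86260 = 15.65 mg/L.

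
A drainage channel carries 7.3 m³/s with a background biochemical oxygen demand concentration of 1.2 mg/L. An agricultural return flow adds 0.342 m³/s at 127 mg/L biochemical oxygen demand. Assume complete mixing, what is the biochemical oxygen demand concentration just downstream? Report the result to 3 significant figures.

6.83 mg/L

Conservation of mass: C = (7.300·1.200 + 0.3420·127.0) / 7.642 = 52.19/7.642 = 6.830 mg/L.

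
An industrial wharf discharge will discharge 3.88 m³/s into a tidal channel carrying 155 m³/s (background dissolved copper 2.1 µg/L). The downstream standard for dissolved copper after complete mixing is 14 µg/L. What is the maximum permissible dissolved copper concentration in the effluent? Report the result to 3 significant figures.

489 µg/L

At the limit, (Qr·Cr + Qe·Cₑ)/(Qr + Qe) = 14:
Cₑ = (158.9·14 − 155.0·2.100) / 3.880 = 489.4 µg/L.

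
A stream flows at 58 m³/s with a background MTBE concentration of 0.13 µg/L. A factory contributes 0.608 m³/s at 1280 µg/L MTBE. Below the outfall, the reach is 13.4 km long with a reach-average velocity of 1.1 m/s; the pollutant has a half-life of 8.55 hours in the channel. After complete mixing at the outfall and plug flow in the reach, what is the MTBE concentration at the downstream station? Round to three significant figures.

Conservation of mass: C = (58.00·0.1300 + 0.6080·1280) / 58.61 = 785.8/58.61 = 13.41 µg/L.
Travel time t = 13.4·1000 / 1.1 = 12180 s = 3.384 h.
Half-life 8.55 h → k = ln 2 / 8.55 = 0.08107 h⁻¹ = 1.946 d⁻¹.
After decay, C = 13.41 × e^(−kt) = 13.41 × 0.7601 = 10.19 µg/L.

10.2 µg/L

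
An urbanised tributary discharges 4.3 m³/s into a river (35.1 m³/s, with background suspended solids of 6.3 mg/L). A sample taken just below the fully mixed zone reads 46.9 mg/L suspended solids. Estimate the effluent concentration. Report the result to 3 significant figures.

378 mg/L

Mass balance: 35.10·6.300 + 4.300·Cₑ = 39.40·46.90
→ Cₑ = (39.40·46.90 − 35.10·6.300) / 4.300 = 378.3 mg/L.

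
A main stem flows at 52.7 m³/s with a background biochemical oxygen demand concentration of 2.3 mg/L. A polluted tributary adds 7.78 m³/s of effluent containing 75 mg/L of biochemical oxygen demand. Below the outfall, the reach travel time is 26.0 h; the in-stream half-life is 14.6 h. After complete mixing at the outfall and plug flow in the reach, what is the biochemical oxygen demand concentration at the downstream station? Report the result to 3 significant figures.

After mixing, C = (52.70·2.300 + 7.780·75.00) / 60.48 = 704.7/60.48 = 11.65 mg/L.
Half-life 14.6 h → k = ln 2 / 14.6 = 0.04748 h⁻¹ = 1.139 d⁻¹.
After decay, C = 11.65 × e^(−kt) = 11.65 × 0.2910 = 3.391 mg/L.

3.39 mg/L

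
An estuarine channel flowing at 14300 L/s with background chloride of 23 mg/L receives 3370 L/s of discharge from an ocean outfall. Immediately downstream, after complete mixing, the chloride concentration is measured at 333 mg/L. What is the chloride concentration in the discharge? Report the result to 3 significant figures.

Mass balance: 14300·23.00 + 3370·Cₑ = 17670·333.0
→ Cₑ = (17670·333.0 − 14300·23.00) / 3370 = 1648 mg/L.

1650 mg/L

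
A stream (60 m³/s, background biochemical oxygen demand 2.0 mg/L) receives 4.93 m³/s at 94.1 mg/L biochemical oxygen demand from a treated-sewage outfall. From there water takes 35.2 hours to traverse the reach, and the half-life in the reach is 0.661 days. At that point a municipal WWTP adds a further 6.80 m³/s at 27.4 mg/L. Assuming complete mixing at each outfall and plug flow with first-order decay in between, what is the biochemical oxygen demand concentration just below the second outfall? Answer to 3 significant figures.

4.35 mg/L

Conservation of mass: C = (60.00·2.000 + 4.930·94.10) / 64.93 = 583.9/64.93 = 8.993 mg/L; combined flow 64.93 m³/s.
Half-life 0.661 d → k = ln 2 / 0.661 = 1.049 d⁻¹.
Decay over the reach: 8.993·exp(−kt) = 8.993·0.2148 = 1.932 mg/L.
Second outfall: C = (64.93·1.932 + 6.800·27.40)/71.73 = 4.346 mg/L.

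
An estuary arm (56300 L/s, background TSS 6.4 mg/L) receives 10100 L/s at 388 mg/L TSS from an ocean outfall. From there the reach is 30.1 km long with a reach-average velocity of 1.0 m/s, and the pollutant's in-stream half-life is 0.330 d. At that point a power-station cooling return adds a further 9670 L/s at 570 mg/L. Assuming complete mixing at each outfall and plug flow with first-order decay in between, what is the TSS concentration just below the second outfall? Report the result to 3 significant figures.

Conservation of mass: C = (56300·6.400 + 10100·388.0) / 66400 = 4279000/66400 = 64.44 mg/L; combined flow 66400 L/s.
Travel time t = 30.1·1000 / 1.0 = 30100 s = 8.361 h.
Half-life 0.330 d → k = ln 2 / 0.330 = 2.100 d⁻¹.
First-order decay: C = 64.44·exp(−k·t) = 64.44·0.4811 = 31.00 mg/L.
Second outfall: C = (66400·31.00 + 9670·570.0)/76070 = 99.52 mg/L.

99.5 mg/L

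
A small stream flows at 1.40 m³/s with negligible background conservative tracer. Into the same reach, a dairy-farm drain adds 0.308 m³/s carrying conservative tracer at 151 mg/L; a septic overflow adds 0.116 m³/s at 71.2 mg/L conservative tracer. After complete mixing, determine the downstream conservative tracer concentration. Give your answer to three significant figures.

After mixing, C = (1.400·0 + 0.3080·151.0 + 0.1160·71.20) / 1.824 = 54.77/1.824 = 30.03 mg/L.

30.0 mg/L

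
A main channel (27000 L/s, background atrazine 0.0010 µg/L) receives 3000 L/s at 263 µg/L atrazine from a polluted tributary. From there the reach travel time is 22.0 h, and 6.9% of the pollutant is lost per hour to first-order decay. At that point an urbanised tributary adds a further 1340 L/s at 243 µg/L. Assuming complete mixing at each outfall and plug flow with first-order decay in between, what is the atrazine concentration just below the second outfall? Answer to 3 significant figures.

Flow-weighted average: C = (27000·0.001000 + 3000·263.0) / 30000 = 789000/30000 = 26.30 µg/L; combined flow 30000 L/s.
6.9%/h lost → k = −ln(1 − 0.069) = 0.07150 h⁻¹.
Applying C = C₀e^(−kt): 26.30 × 0.2074 = 5.456 µg/L.
At the second outfall, C = (30000·5.456 + 1340·243.0) / (30000 + 1340) = 15.61 µg/L.

15.6 µg/L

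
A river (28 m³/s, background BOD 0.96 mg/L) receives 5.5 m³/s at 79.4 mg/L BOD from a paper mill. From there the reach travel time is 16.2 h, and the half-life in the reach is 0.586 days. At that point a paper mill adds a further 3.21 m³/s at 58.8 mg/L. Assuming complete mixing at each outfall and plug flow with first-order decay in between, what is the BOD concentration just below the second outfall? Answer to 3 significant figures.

10.8 mg/L

Flow-weighted average: C = (28.00·0.9600 + 5.500·79.40) / 33.50 = 463.6/33.50 = 13.84 mg/L; combined flow 33.50 m³/s.
Half-life 0.586 d → k = ln 2 / 0.586 = 1.183 d⁻¹.
First-order decay: C = 13.84·exp(−k·t) = 13.84·0.4500 = 6.228 mg/L.
At the second outfall, C = (33.50·6.228 + 3.210·58.80) / (33.50 + 3.210) = 10.82 mg/L.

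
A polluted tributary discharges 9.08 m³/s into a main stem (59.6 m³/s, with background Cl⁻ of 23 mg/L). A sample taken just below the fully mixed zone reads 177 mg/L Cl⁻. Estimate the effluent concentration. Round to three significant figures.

1190 mg/L

Mass balance: 59.60·23.00 + 9.080·Cₑ = 68.68·177.0
→ Cₑ = (68.68·177.0 − 59.60·23.00) / 9.080 = 1188 mg/L.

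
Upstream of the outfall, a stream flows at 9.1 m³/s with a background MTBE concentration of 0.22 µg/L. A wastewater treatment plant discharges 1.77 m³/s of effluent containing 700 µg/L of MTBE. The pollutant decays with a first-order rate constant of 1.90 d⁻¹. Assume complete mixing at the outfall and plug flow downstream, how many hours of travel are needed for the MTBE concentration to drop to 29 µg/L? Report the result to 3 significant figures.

17.3 h

Flow-weighted average: C = (9.100·0.2200 + 1.770·700.0) / 10.87 = 1241/10.87 = 114.2 µg/L.
114.2·exp(−k·t) = 29 → t = ln(114.2/29)/k = 62320 s = 17.31 h.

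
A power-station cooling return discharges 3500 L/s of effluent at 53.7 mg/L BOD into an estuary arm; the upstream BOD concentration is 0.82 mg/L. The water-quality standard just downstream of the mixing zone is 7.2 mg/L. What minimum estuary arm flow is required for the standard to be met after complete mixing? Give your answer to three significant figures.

Set C_mix = 7.2: (Q·0.8200 + 3500·53.70) / (Q + 3500) = 7.2
→ Q = 3500·(53.70 − 7.2)/(7.2 − 0.8200) = 25510 L/s.

25500 L/s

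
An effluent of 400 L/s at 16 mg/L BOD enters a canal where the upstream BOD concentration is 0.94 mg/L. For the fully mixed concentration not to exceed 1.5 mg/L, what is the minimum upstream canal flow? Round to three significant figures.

10400 L/s

Set C_mix = 1.5: (Q·0.9400 + 400.0·16.00) / (Q + 400.0) = 1.5
→ Q = 400.0·(16.00 − 1.5)/(1.5 − 0.9400) = 10360 L/s.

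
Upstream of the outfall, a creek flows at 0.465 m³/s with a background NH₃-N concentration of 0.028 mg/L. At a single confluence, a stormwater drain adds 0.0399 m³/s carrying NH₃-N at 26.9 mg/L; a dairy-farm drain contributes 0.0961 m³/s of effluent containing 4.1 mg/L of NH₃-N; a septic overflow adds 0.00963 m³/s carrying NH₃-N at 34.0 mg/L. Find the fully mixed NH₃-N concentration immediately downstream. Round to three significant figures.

2.96 mg/L

Mixed concentration C = ΣQC/ΣQ = (0.4650·0.02800 + 0.03990·26.90 + 0.09610·4.100 + 0.009630·34.00) / 0.6106 = 1.808/0.6106 = 2.960 mg/L.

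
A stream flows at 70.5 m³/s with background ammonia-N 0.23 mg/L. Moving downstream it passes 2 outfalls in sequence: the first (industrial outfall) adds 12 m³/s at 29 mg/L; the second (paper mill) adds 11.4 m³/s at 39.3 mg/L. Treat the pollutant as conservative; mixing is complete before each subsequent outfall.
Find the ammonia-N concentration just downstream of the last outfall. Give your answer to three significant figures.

Outfall 1: combined Q = 82.50 m³/s; C = (70.50·0.2300 + 12.00·29.00)/82.50 = 4.415 mg/L.
Outfall 2: combined Q = 93.90 m³/s; C = (82.50·4.415 + 11.40·39.30)/93.90 = 8.650 mg/L.

8.65 mg/L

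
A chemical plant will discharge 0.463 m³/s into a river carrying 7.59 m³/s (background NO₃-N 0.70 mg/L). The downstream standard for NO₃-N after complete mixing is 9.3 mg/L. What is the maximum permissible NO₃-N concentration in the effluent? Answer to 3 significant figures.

150 mg/L

At the limit, (Qr·Cr + Qe·Cₑ)/(Qr + Qe) = 9.3:
Cₑ = (8.053·9.3 − 7.590·0.7000) / 0.4630 = 150.3 mg/L.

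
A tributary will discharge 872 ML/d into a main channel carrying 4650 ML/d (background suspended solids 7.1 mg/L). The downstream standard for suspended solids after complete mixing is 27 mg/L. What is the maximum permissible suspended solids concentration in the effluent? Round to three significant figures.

133 mg/L

At the limit, (Qr·Cr + Qe·Cₑ)/(Qr + Qe) = 27:
Cₑ = (5522·27 − 4650·7.100) / 872.0 = 133.1 mg/L.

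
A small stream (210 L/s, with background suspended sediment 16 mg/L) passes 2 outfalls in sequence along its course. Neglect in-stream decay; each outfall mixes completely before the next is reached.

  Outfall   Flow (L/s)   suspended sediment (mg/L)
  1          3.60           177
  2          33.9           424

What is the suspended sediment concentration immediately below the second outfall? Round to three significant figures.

74.2 mg/L

After outfall 1: Q = 210.0 + 3.600 = 213.6 L/s; C = (210.0·16.00 + 3.600·177.0)/213.6 = 18.71 mg/L.
After outfall 2: Q = 213.6 + 33.90 = 247.5 L/s; C = (213.6·18.71 + 33.90·424.0)/247.5 = 74.23 mg/L.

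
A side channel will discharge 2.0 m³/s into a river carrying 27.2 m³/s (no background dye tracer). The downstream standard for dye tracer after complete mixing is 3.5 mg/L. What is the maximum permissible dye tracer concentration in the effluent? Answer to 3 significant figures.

51.1 mg/L

At the limit, (Qr·Cr + Qe·Cₑ)/(Qr + Qe) = 3.5:
Cₑ = (29.20·3.5 − 27.20·0) / 2.000 = 51.10 mg/L.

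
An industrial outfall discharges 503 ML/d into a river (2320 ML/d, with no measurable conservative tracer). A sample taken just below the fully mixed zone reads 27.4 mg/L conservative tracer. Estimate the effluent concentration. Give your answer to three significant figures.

154 mg/L

Mass balance: 2320·0 + 503.0·Cₑ = 2823·27.40
→ Cₑ = (2823·27.40 − 2320·0) / 503.0 = 153.8 mg/L.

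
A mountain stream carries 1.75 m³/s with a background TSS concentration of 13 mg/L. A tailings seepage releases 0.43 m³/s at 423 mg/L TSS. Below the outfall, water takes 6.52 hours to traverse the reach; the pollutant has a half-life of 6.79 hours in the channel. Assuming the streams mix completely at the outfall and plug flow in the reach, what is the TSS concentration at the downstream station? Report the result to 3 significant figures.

48.2 mg/L

Mass balance: C = (1.750·13.00 + 0.4300·423.0) / 2.180 = 204.6/2.180 = 93.87 mg/L.
Half-life 6.79 h → k = ln 2 / 6.79 = 0.1021 h⁻¹ = 2.450 d⁻¹.
Applying C = C₀e^(−kt): 93.87 × 0.5140 = 48.25 mg/L.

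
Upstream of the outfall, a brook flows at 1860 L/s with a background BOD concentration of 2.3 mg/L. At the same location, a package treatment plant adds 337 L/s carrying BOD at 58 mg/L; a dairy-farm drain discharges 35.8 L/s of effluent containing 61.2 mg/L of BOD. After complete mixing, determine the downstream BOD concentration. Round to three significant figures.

Mixed concentration C = ΣQC/ΣQ = (1860·2.300 + 337.0·58.00 + 35.80·61.20) / 2233 = 26010/2233 = 11.65 mg/L.

11.7 mg/L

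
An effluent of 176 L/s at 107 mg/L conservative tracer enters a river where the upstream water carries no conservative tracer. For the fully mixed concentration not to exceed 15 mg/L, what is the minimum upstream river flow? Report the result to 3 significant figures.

1080 L/s

Set C_mix = 15: (Q·0 + 176.0·107.0) / (Q + 176.0) = 15
→ Q = 176.0·(107.0 − 15)/(15 − 0) = 1079 L/s.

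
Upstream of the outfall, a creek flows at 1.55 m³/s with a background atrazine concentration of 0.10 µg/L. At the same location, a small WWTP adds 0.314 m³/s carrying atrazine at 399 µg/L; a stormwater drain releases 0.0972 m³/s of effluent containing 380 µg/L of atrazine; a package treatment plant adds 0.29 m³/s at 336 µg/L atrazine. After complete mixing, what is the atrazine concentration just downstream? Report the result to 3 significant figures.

115 µg/L

Mass balance: C = (1.550·0.1000 + 0.3140·399.0 + 0.09720·380.0 + 0.2900·336.0) / 2.251 = 259.8/2.251 = 115.4 µg/L.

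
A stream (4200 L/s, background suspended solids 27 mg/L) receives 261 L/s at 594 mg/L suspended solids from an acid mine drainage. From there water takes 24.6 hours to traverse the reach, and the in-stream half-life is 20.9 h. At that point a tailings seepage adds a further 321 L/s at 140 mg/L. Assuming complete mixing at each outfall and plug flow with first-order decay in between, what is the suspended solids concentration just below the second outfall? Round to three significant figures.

Mixed concentration C = ΣQC/ΣQ = (4200·27.00 + 261.0·594.0) / 4461 = 268400/4461 = 60.17 mg/L; combined flow 4461 L/s.
Half-life 20.9 h → k = ln 2 / 20.9 = 0.03316 h⁻¹ = 0.7960 d⁻¹.
Applying C = C₀e^(−kt): 60.17 × 0.4423 = 26.61 mg/L.
Second outfall: C = (4461·26.61 + 321.0·140.0)/4782 = 34.22 mg/L.

34.2 mg/L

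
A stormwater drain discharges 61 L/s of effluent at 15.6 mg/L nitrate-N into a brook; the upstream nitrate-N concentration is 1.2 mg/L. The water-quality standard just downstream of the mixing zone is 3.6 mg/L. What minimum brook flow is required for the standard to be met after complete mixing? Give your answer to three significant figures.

Set C_mix = 3.6: (Q·1.200 + 61.00·15.60) / (Q + 61.00) = 3.6
→ Q = 61.00·(15.60 − 3.6)/(3.6 − 1.200) = 305.0 L/s.

305 L/s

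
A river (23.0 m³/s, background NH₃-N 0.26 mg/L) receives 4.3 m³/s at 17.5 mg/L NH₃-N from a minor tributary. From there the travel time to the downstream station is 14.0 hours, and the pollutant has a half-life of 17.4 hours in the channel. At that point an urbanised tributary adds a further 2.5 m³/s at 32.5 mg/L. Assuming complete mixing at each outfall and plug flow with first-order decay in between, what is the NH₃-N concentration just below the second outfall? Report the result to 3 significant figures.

Flow-weighted average: C = (23.00·0.2600 + 4.300·17.50) / 27.30 = 81.23/27.30 = 2.975 mg/L; combined flow 27.30 m³/s.
Half-life 17.4 h → k = ln 2 / 17.4 = 0.03984 h⁻¹ = 0.9561 d⁻¹.
After decay, C = 2.975 × e^(−kt) = 2.975 × 0.5725 = 1.704 mg/L.
At the second outfall, C = (27.30·1.704 + 2.500·32.50) / (27.30 + 2.500) = 4.287 mg/L.

4.29 mg/L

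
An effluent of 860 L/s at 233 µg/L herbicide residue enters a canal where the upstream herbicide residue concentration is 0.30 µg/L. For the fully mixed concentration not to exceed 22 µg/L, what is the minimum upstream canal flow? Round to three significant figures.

8360 L/s

Set C_mix = 22: (Q·0.3000 + 860.0·233.0) / (Q + 860.0) = 22
→ Q = 860.0·(233.0 − 22)/(22 − 0.3000) = 8362 L/s.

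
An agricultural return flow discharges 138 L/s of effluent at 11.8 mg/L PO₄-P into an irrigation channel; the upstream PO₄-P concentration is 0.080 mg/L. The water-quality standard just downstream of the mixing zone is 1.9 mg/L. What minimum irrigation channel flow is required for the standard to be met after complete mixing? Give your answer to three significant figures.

751 L/s

Set C_mix = 1.9: (Q·0.08000 + 138.0·11.80) / (Q + 138.0) = 1.9
→ Q = 138.0·(11.80 − 1.9)/(1.9 − 0.08000) = 750.7 L/s.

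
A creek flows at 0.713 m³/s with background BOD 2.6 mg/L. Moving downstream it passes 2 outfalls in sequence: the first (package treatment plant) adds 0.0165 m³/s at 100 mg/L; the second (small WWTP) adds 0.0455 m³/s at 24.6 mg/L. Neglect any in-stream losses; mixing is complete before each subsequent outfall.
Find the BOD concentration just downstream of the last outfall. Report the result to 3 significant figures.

Outfall 1: combined Q = 0.7295 m³/s; C = (0.7130·2.600 + 0.01650·100.0)/0.7295 = 4.803 mg/L.
Outfall 2: combined Q = 0.7750 m³/s; C = (0.7295·4.803 + 0.04550·24.60)/0.7750 = 5.965 mg/L.

5.97 mg/L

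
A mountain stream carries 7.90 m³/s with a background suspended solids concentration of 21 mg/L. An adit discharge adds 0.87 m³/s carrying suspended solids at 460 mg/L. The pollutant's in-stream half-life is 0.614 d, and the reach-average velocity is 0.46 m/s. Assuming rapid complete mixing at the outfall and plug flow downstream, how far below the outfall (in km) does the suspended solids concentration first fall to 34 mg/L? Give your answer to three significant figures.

22.6 km

Conservation of mass: C = (7.900·21.00 + 0.8700·460.0) / 8.770 = 566.1/8.770 = 64.55 mg/L.
Half-life 0.614 d → k = ln 2 / 0.614 = 1.129 d⁻¹.
Set 64.55·exp(−k·t) = 34 → t = ln(64.55/34)/k = 49060 s = 13.63 h.
Distance = v·t = 0.46·49060 = 22570 m = 22.57 km.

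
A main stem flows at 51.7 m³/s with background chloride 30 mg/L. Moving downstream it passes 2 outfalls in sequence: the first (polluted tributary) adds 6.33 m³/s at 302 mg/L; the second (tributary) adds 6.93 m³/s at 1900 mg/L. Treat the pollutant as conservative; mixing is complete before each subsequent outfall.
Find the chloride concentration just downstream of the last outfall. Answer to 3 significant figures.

Below outfall 1: Q → 58.03 m³/s, C = (51.70·30.00 + 6.330·302.0)/58.03 = 59.67 mg/L.
Below outfall 2: Q → 64.96 m³/s, C = (58.03·59.67 + 6.930·1900)/64.96 = 256.0 mg/L.

256 mg/L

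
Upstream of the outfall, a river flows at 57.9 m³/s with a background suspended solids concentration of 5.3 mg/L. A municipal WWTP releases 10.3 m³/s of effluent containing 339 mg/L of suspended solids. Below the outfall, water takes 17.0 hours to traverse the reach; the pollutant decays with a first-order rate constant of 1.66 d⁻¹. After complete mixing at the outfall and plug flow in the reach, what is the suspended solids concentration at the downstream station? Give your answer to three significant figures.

17.2 mg/L

Mass balance: C = (57.90·5.300 + 10.30·339.0) / 68.20 = 3799/68.20 = 55.70 mg/L.
First-order decay: C = 55.70·exp(−k·t) = 55.70·0.3086 = 17.19 mg/L.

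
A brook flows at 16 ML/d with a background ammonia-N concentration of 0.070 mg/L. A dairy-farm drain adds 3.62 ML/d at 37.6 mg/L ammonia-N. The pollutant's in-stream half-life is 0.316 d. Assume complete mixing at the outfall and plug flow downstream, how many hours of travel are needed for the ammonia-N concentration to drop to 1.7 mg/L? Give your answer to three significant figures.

15.5 h

Mass balance: C = (16.00·0.07000 + 3.620·37.60) / 19.62 = 137.2/19.62 = 6.994 mg/L.
Half-life 0.316 d → k = ln 2 / 0.316 = 2.194 d⁻¹.
6.994·exp(−k·t) = 1.7 → t = ln(6.994/1.7)/k = 55720 s = 15.48 h.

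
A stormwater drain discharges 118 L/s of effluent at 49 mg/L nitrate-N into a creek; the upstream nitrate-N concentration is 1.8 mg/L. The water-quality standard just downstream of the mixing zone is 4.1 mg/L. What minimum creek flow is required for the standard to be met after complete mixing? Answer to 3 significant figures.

2300 L/s

Set C_mix = 4.1: (Q·1.800 + 118.0·49.00) / (Q + 118.0) = 4.1
→ Q = 118.0·(49.00 − 4.1)/(4.1 − 1.800) = 2304 L/s.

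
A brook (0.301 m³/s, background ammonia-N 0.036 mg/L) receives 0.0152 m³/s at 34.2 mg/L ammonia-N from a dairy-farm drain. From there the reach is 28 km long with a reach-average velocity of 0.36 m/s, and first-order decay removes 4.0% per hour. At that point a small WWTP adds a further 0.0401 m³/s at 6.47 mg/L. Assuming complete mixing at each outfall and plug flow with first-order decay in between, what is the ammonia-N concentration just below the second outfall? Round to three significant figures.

1.34 mg/L

Mixed concentration C = ΣQC/ΣQ = (0.3010·0.03600 + 0.01520·34.20) / 0.3162 = 0.5307/0.3162 = 1.678 mg/L; combined flow 0.3162 m³/s.
Travel time t = 28·1000 / 0.36 = 77780 s = 21.60 h.
4.0%/h lost → k = −ln(1 − 0.04) = 0.04082 h⁻¹.
After decay, C = 1.678 × e^(−kt) = 1.678 × 0.4140 = 0.6948 mg/L.
Second outfall: C = (0.3162·0.6948 + 0.04010·6.470)/0.3563 = 1.345 mg/L.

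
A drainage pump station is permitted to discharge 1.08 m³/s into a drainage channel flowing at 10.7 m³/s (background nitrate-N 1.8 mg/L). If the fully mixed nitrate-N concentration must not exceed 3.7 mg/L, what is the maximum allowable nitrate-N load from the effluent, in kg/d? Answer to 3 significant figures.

Mass balance at the limit: 10.70·1.800 + 1.080·Cₑ = 11.78·3.7 → Cₑ = 22.52 mg/L.
Load = 1.080 m³/s × 22.52 g/m³ × 86 400 s/d = 2102 kg/d.

2100 kg/d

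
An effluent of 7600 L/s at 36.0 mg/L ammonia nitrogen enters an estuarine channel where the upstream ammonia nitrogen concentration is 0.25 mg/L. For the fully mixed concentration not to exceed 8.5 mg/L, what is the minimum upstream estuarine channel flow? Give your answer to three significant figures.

25300 L/s

Set C_mix = 8.5: (Q·0.2500 + 7600·36.00) / (Q + 7600) = 8.5
→ Q = 7600·(36.00 − 8.5)/(8.5 − 0.2500) = 25330 L/s.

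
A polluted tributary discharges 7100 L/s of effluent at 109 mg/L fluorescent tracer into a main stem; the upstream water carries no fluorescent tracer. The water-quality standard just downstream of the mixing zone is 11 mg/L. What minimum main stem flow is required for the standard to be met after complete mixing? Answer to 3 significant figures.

63300 L/s

Set C_mix = 11: (Q·0 + 7100·109.0) / (Q + 7100) = 11
→ Q = 7100·(109.0 − 11)/(11 − 0) = 63250 L/s.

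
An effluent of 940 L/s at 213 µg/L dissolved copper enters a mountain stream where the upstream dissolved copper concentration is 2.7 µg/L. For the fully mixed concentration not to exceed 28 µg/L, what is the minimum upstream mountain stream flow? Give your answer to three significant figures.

6870 L/s

Set C_mix = 28: (Q·2.700 + 940.0·213.0) / (Q + 940.0) = 28
→ Q = 940.0·(213.0 − 28)/(28 − 2.700) = 6874 L/s.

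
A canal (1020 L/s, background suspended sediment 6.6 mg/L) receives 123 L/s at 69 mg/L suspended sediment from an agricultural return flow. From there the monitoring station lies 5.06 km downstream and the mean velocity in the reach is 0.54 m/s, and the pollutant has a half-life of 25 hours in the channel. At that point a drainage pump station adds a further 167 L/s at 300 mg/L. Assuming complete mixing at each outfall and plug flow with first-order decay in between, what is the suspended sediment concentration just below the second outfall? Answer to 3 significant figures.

After mixing, C = (1020·6.600 + 123.0·69.00) / 1143 = 15220/1143 = 13.31 mg/L; combined flow 1143 L/s.
Travel time t = 5.06·1000 / 0.54 = 9370 s = 2.603 h.
Half-life 25 h → k = ln 2 / 25 = 0.02773 h⁻¹ = 0.6654 d⁻¹.
First-order decay: C = 13.31·exp(−k·t) = 13.31·0.9304 = 12.39 mg/L.
At the second outfall, C = (1143·12.39 + 167.0·300.0) / (1143 + 167.0) = 49.05 mg/L.

49.1 mg/L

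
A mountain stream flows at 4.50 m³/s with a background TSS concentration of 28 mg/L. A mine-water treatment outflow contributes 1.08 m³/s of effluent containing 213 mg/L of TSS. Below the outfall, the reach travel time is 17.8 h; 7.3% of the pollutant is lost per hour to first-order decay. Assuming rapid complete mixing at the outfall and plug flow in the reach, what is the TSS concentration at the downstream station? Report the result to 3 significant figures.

16.6 mg/L

Mass balance: C = (4.500·28.00 + 1.080·213.0) / 5.580 = 356.0/5.580 = 63.81 mg/L.
7.3%/h lost → k = −ln(1 − 0.073) = 0.07580 h⁻¹.
Decay over the reach: 63.81·exp(−kt) = 63.81·0.2594 = 16.55 mg/L.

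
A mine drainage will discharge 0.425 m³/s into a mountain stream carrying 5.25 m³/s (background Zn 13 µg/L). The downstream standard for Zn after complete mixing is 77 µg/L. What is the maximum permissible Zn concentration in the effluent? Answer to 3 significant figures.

868 µg/L

At the limit, (Qr·Cr + Qe·Cₑ)/(Qr + Qe) = 77:
Cₑ = (5.675·77 − 5.250·13.00) / 0.4250 = 867.6 µg/L.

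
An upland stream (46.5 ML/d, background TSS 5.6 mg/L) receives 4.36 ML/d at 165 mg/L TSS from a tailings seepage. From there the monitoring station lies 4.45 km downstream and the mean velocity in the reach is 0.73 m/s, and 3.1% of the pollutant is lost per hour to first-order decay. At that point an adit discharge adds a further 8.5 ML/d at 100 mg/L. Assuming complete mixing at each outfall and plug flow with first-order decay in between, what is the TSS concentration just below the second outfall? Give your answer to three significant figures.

30.0 mg/L

Conservation of mass: C = (46.50·5.600 + 4.360·165.0) / 50.86 = 979.8/50.86 = 19.26 mg/L; combined flow 50.86 ML/d.
Travel time t = 4.45·1000 / 0.73 = 6096 s = 1.693 h.
3.1%/h lost → k = −ln(1 − 0.031) = 0.03149 h⁻¹.
Applying C = C₀e^(−kt): 19.26 × 0.9481 = 18.26 mg/L.
Second outfall: C = (50.86·18.26 + 8.500·100.0)/59.36 = 29.97 mg/L.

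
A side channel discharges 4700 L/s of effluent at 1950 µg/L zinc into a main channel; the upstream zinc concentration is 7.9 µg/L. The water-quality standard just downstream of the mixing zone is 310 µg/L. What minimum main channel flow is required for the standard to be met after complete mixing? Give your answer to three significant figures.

25500 L/s

Set C_mix = 310: (Q·7.900 + 4700·1950) / (Q + 4700) = 310
→ Q = 4700·(1950 − 310)/(310 − 7.900) = 25510 L/s.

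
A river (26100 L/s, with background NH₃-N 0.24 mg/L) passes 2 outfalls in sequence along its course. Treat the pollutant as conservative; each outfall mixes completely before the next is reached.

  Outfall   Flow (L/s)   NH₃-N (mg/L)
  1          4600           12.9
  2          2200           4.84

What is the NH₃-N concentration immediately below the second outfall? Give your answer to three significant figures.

After outfall 1: Q = 26100 + 4600 = 30700 L/s; C = (26100·0.2400 + 4600·12.90)/30700 = 2.137 mg/L.
After outfall 2: Q = 30700 + 2200 = 32900 L/s; C = (30700·2.137 + 2200·4.840)/32900 = 2.318 mg/L.

2.32 mg/L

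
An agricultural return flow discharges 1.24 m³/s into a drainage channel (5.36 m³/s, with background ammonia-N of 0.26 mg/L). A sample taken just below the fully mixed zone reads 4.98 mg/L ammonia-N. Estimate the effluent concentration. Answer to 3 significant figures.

25.4 mg/L

Mass balance: 5.360·0.2600 + 1.240·Cₑ = 6.600·4.980
→ Cₑ = (6.600·4.980 − 5.360·0.2600) / 1.240 = 25.38 mg/L.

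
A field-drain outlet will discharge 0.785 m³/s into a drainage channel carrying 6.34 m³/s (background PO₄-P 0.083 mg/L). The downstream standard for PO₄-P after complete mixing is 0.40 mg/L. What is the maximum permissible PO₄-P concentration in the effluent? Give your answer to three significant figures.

At the limit, (Qr·Cr + Qe·Cₑ)/(Qr + Qe) = 0.40:
Cₑ = (7.125·0.40 − 6.340·0.08300) / 0.7850 = 2.960 mg/L.

2.96 mg/L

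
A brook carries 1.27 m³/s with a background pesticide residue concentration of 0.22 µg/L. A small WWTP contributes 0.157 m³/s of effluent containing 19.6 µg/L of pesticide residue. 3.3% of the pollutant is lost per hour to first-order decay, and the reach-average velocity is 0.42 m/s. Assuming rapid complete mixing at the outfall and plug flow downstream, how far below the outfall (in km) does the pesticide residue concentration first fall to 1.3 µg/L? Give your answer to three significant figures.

Mass balance: C = (1.270·0.2200 + 0.1570·19.60) / 1.427 = 3.357/1.427 = 2.352 µg/L.
3.3%/h lost → k = −ln(1 − 0.033) = 0.03356 h⁻¹.
Set 2.352·exp(−k·t) = 1.3 → t = ln(2.352/1.3)/k = 63620 s = 17.67 h.
Distance = v·t = 0.42·63620 = 26720 m = 26.72 km.

26.7 km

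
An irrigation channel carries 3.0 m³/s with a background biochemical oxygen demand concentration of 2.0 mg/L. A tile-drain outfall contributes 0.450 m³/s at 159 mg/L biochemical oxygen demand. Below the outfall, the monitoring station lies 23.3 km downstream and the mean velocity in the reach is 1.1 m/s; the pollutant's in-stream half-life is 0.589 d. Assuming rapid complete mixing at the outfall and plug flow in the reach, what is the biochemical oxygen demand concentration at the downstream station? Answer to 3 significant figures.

After mixing, C = (3.000·2.000 + 0.4500·159.0) / 3.450 = 77.55/3.450 = 22.48 mg/L.
Travel time t = 23.3·1000 / 1.1 = 21180 s = 5.884 h.
Half-life 0.589 d → k = ln 2 / 0.589 = 1.177 d⁻¹.
After decay, C = 22.48 × e^(−kt) = 22.48 × 0.7494 = 16.84 mg/L.

16.8 mg/L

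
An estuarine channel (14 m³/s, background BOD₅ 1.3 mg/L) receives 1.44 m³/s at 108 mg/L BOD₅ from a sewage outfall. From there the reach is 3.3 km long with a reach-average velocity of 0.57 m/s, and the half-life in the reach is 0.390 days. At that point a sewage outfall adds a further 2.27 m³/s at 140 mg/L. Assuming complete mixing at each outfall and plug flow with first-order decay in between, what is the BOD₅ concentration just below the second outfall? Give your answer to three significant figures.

Mass balance: C = (14.00·1.300 + 1.440·108.0) / 15.44 = 173.7/15.44 = 11.25 mg/L; combined flow 15.44 m³/s.
Travel time t = 3.3·1000 / 0.57 = 5789 s = 1.608 h.
Half-life 0.390 d → k = ln 2 / 0.390 = 1.777 d⁻¹.
Applying C = C₀e^(−kt): 11.25 × 0.8877 = 9.988 mg/L.
Second outfall: C = (15.44·9.988 + 2.270·140.0)/17.71 = 26.65 mg/L.

26.7 mg/L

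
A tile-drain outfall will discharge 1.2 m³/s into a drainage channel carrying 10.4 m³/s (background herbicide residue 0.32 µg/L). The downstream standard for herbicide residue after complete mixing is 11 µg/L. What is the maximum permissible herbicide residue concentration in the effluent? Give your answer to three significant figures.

104 µg/L

At the limit, (Qr·Cr + Qe·Cₑ)/(Qr + Qe) = 11:
Cₑ = (11.60·11 − 10.40·0.3200) / 1.200 = 103.6 µg/L.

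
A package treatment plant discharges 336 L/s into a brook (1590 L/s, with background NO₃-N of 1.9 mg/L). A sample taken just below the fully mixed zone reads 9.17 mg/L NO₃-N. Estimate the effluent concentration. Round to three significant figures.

Mass balance: 1590·1.900 + 336.0·Cₑ = 1926·9.170
→ Cₑ = (1926·9.170 − 1590·1.900) / 336.0 = 43.57 mg/L.

43.6 mg/L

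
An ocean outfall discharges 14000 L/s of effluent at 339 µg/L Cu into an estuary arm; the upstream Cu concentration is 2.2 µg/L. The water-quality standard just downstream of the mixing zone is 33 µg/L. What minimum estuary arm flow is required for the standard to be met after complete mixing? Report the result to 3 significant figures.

139000 L/s

Set C_mix = 33: (Q·2.200 + 14000·339.0) / (Q + 14000) = 33
→ Q = 14000·(339.0 − 33)/(33 − 2.200) = 139100 L/s.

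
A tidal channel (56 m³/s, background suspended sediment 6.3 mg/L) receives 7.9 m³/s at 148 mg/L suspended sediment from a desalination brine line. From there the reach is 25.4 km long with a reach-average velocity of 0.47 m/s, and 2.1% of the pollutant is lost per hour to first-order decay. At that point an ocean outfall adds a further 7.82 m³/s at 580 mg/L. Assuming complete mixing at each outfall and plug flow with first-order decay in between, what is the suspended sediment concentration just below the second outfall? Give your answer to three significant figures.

78.7 mg/L

Mixed concentration C = ΣQC/ΣQ = (56.00·6.300 + 7.900·148.0) / 63.90 = 1522/63.90 = 23.82 mg/L; combined flow 63.90 m³/s.
Travel time t = 25.4·1000 / 0.47 = 54040 s = 15.01 h.
2.1%/h lost → k = −ln(1 − 0.021) = 0.02122 h⁻¹.
After decay, C = 23.82 × e^(−kt) = 23.82 × 0.7272 = 17.32 mg/L.
Second outfall: C = (63.90·17.32 + 7.820·580.0)/71.72 = 78.67 mg/L.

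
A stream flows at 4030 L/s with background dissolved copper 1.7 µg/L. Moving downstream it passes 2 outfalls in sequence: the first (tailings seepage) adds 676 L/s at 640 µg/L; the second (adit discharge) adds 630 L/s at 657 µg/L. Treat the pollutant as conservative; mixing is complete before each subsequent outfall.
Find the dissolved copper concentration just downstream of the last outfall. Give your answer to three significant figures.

160 µg/L

After outfall 1: Q = 4030 + 676.0 = 4706 L/s; C = (4030·1.700 + 676.0·640.0)/4706 = 93.39 µg/L.
After outfall 2: Q = 4706 + 630.0 = 5336 L/s; C = (4706·93.39 + 630.0·657.0)/5336 = 159.9 µg/L.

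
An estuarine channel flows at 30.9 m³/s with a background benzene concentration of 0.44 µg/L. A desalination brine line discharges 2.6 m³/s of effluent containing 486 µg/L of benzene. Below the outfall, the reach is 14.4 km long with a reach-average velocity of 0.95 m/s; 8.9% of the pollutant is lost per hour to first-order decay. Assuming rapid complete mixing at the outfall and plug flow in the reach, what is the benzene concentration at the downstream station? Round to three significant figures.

Mixed concentration C = ΣQC/ΣQ = (30.90·0.4400 + 2.600·486.0) / 33.50 = 1277/33.50 = 38.13 µg/L.
Travel time t = 14.4·1000 / 0.95 = 15160 s = 4.211 h.
8.9%/h lost → k = −ln(1 − 0.089) = 0.09321 h⁻¹.
Decay over the reach: 38.13·exp(−kt) = 38.13·0.6754 = 25.75 µg/L.

25.7 µg/L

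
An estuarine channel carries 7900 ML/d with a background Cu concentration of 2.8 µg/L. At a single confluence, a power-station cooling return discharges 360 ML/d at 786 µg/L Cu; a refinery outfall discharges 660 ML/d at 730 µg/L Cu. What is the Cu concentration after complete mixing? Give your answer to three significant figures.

88.2 µg/L

After mixing, C = (7900·2.800 + 360.0·786.0 + 660.0·730.0) / 8920 = 786900/8920 = 88.22 µg/L.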